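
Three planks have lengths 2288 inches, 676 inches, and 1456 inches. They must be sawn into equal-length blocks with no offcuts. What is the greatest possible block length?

This is the greatest common divisor of 2288, 676, and 1456.
2288 = 2^4 × 11 × 13
676 = 2^2 × 13^2
1456 = 2^4 × 7 × 13
gcd(2288, 676, 1456) = 2^2 × 13 = 52.

52 inches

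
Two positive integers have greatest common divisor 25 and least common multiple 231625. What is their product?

5790625

For any two positive integers, gcd × lcm = product = 25 × 231625 = 5790625.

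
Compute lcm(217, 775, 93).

217 = 7 × 31
775 = 5^2 × 31
93 = 3 × 31
LCM(217, 775, 93) = 3 × 5^2 × 7 × 31 = 16275.

16275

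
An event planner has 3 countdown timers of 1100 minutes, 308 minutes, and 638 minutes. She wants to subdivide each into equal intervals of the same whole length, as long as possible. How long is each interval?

22 minutes

The interval must divide each timer length; the longest such is the gcd.
1100 = 2^2 × 5^2 × 11
308 = 2^2 × 7 × 11
638 = 2 × 11 × 29
gcd(1100, 308, 638) = 2 × 11 = 22.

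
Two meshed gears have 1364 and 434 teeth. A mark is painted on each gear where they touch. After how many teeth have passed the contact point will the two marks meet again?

9548 teeth

We need the least common multiple of the intervals.
1364 = 2^2 × 11 × 31
434 = 2 × 7 × 31
LCM(1364, 434) = 2^2 × 7 × 11 × 31 = 9548.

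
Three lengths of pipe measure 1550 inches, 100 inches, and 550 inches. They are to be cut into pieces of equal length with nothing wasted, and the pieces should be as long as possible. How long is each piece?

50 inches

The greatest length dividing all of 1550, 100, and 550 is their gcd.
1550 = 2 × 5^2 × 31
100 = 2^2 × 5^2
550 = 2 × 5^2 × 11
gcd(1550, 100, 550) = 2 × 5^2 = 50.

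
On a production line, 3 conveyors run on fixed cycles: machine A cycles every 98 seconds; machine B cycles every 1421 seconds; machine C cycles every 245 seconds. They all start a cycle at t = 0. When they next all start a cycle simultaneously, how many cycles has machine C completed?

58 cycles

All finish a whole number of cycles simultaneously at t = LCM of the periods.
98 = 2 × 7^2
1421 = 7^2 × 29
245 = 5 × 7^2
LCM(98, 1421, 245) = 2 × 5 × 7^2 × 29 = 14210.
Cycles for period 245: 14210 / 245 = 58.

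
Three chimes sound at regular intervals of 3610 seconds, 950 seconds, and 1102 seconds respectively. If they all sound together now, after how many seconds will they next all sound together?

523450 seconds

They coincide at every common multiple of the periods; the first is the LCM.
3610 = 2 × 5 × 19^2
950 = 2 × 5^2 × 19
1102 = 2 × 19 × 29
LCM(3610, 950, 1102) = 2 × 5^2 × 19^2 × 29 = 523450.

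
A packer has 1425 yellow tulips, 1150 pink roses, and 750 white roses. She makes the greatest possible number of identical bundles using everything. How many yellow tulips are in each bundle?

57

Number of bundles = gcd(1425, 1150, 750).
1425 = 3 × 5^2 × 19
1150 = 2 × 5^2 × 23
750 = 2 × 3 × 5^3
gcd(1425, 1150, 750) = 5^2 = 25.
yellow tulips per bundle = 1425 / 25 = 57.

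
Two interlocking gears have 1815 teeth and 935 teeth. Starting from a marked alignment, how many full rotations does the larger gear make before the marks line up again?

The first common completion time is the LCM of the periods.
1815 = 3 × 5 × 11^2
935 = 5 × 11 × 17
LCM(1815, 935) = 3 × 5 × 11^2 × 17 = 30855.
Rotations for period 1815: 30855 / 1815 = 17.

17 rotations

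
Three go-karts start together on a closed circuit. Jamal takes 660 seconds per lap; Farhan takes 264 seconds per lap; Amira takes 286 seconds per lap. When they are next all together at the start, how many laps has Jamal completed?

26 laps

They are all back at their starting positions together after one LCM of the periods.
660 = 2^2 × 3 × 5 × 11
264 = 2^3 × 3 × 11
286 = 2 × 11 × 13
LCM(660, 264, 286) = 2^3 × 3 × 5 × 11 × 13 = 17160.
Laps for period 660: 17160 / 660 = 26.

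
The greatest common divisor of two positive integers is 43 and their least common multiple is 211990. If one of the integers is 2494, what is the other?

3655

For two integers, gcd × lcm = product, so the other is (43 × 211990) / 2494 = 9115570 / 2494 = 3655.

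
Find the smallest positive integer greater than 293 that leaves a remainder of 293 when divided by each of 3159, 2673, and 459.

591026

N − 293 must be a common multiple of 3159, 2673, and 459.
3159 = 3^5 × 13
2673 = 3^5 × 11
459 = 3^3 × 17
LCM(3159, 2673, 459) = 3^5 × 11 × 13 × 17 = 590733.
Smallest N > 293 is LCM + 293 = 590733 + 293 = 591026.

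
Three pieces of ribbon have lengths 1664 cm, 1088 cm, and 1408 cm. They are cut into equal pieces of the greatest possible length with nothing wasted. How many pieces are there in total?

Piece length = gcd(1664, 1088, 1408).
1664 = 2^7 × 13
1088 = 2^6 × 17
1408 = 2^7 × 11
gcd(1664, 1088, 1408) = 2^6 = 64.
Total pieces = 1664/64 + 1088/64 + 1408/64 = 26 + 17 + 22 = 65.

65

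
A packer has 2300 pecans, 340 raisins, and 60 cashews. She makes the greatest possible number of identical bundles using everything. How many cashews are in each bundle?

Number of bundles = gcd(2300, 340, 60).
2300 = 2^2 × 5^2 × 23
340 = 2^2 × 5 × 17
60 = 2^2 × 3 × 5
gcd(2300, 340, 60) = 2^2 × 5 = 20.
cashews per bundle = 60 / 20 = 3.

3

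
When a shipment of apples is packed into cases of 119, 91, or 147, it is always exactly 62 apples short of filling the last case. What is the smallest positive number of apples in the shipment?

32425

Being 62 short of a full case of size k means N ≡ −62 (mod k), i.e. N + 62 is a multiple of each size.
119 = 7 × 17
91 = 7 × 13
147 = 3 × 7^2
LCM(119, 91, 147) = 3 × 7^2 × 13 × 17 = 32487.
Smallest positive N is 32487 − 62 = 32425.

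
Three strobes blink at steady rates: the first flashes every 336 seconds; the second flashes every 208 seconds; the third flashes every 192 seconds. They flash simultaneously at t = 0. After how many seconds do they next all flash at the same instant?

The first simultaneous occurrence is after LCM of the individual periods.
336 = 2^4 × 3 × 7
208 = 2^4 × 13
192 = 2^6 × 3
LCM(336, 208, 192) = 2^6 × 3 × 7 × 13 = 17472.

17472 seconds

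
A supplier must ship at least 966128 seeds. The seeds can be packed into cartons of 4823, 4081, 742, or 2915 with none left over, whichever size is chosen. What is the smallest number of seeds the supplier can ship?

The number of seeds must be a common multiple of 4823, 4081, 742, and 2915, so a multiple of their LCM.
4823 = 7 × 13 × 53
4081 = 7 × 11 × 53
742 = 2 × 7 × 53
2915 = 5 × 11 × 53
LCM(4823, 4081, 742, 2915) = 2 × 5 × 7 × 11 × 13 × 53 = 530530.
Smallest multiple of 530530 that is ≥ 966128: ⌈966128/530530⌉ × 530530 = 2 × 530530 = 1061060.

1061060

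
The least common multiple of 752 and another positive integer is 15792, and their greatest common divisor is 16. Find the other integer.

gcd × lcm = product of the two integers, so the other integer is (16 × 15792) / 752 = 336.

336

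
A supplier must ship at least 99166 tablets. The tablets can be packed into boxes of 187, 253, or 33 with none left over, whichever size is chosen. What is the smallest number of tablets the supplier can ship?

The number of tablets must be a common multiple of 187, 253, and 33, so a multiple of their LCM.
187 = 11 × 17
253 = 11 × 23
33 = 3 × 11
LCM(187, 253, 33) = 3 × 11 × 17 × 23 = 12903.
Smallest multiple of 12903 that is ≥ 99166: ⌈99166/12903⌉ × 12903 = 8 × 12903 = 103224.

103224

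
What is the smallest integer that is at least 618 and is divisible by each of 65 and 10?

650

The integer must be a common multiple of 65 and 10, so a multiple of their LCM.
65 = 5 × 13
10 = 2 × 5
LCM(65, 10) = 2 × 5 × 13 = 130.
Smallest multiple of 130 that is ≥ 618: ⌈618/130⌉ × 130 = 5 × 130 = 650.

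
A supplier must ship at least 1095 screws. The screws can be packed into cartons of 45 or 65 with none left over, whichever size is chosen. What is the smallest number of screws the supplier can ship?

The number of screws must be a common multiple of 45 and 65, so a multiple of their LCM.
45 = 3^2 × 5
65 = 5 × 13
LCM(45, 65) = 3^2 × 5 × 13 = 585.
Smallest multiple of 585 that is ≥ 1095: ⌈1095/585⌉ × 585 = 2 × 585 = 1170.

1170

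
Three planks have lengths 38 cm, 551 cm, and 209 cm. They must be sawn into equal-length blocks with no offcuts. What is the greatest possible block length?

The block length must divide every plank, so the greatest is gcd(38, 551, 209).
38 = 2 × 19
551 = 19 × 29
209 = 11 × 19
gcd(38, 551, 209) = 19.

19 cm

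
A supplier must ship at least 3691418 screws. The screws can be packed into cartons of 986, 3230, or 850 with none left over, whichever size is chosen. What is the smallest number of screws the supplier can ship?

3746800

The number of screws must be a common multiple of 986, 3230, and 850, so a multiple of their LCM.
986 = 2 × 17 × 29
3230 = 2 × 5 × 17 × 19
850 = 2 × 5^2 × 17
LCM(986, 3230, 850) = 2 × 5^2 × 17 × 19 × 29 = 468350.
Smallest multiple of 468350 that is ≥ 3691418: ⌈3691418/468350⌉ × 468350 = 8 × 468350 = 3746800.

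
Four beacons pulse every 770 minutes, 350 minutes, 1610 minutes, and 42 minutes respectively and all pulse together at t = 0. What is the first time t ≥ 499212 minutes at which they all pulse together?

531300 minutes

Joint pulses occur at multiples of LCM(770, 350, 1610, 42).
770 = 2 × 5 × 7 × 11
350 = 2 × 5^2 × 7
1610 = 2 × 5 × 7 × 23
42 = 2 × 3 × 7
LCM(770, 350, 1610, 42) = 2 × 3 × 5^2 × 7 × 11 × 23 = 265650.
Smallest multiple of 265650 that is ≥ 499212: ⌈499212/265650⌉ × 265650 = 2 × 265650 = 531300.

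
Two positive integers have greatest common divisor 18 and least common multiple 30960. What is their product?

557280

For any two positive integers, gcd × lcm = product = 18 × 30960 = 557280.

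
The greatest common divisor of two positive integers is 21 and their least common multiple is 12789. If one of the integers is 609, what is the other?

441

For two integers, gcd × lcm = product, so the other is (21 × 12789) / 609 = 268569 / 609 = 441.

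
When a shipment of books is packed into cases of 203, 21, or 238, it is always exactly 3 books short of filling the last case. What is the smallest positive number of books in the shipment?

20703

Being 3 short of a full case of size k means N ≡ −3 (mod k), i.e. N + 3 is a multiple of each size.
203 = 7 × 29
21 = 3 × 7
238 = 2 × 7 × 17
LCM(203, 21, 238) = 2 × 3 × 7 × 17 × 29 = 20706.
Smallest positive N is 20706 − 3 = 20703.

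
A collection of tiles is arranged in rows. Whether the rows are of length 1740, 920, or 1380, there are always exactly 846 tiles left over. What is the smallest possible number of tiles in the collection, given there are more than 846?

N − 846 must be a common multiple of 1740, 920, and 1380.
1740 = 2^2 × 3 × 5 × 29
920 = 2^3 × 5 × 23
1380 = 2^2 × 3 × 5 × 23
LCM(1740, 920, 1380) = 2^3 × 3 × 5 × 23 × 29 = 80040.
Smallest N > 846 is LCM + 846 = 80040 + 846 = 80886.

80886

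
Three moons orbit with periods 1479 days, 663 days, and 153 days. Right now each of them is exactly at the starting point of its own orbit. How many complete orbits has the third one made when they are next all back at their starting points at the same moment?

All finish a whole number of cycles simultaneously at t = LCM of the periods.
1479 = 3 × 17 × 29
663 = 3 × 13 × 17
153 = 3^2 × 17
LCM(1479, 663, 153) = 3^2 × 13 × 17 × 29 = 57681.
Orbits for period 153: 57681 / 153 = 377.

377 orbits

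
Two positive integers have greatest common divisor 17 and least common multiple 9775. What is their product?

166175

For any two positive integers, gcd × lcm = product = 17 × 9775 = 166175.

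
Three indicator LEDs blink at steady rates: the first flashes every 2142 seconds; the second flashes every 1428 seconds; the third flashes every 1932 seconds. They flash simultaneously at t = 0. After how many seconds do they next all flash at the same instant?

98532 seconds

The first simultaneous occurrence is after LCM of the individual periods.
2142 = 2 × 3^2 × 7 × 17
1428 = 2^2 × 3 × 7 × 17
1932 = 2^2 × 3 × 7 × 23
LCM(2142, 1428, 1932) = 2^2 × 3^2 × 7 × 17 × 23 = 98532.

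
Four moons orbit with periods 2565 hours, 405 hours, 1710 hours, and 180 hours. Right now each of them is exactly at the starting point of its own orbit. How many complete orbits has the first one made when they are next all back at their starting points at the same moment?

All finish a whole number of cycles simultaneously at t = LCM of the periods.
2565 = 3^3 × 5 × 19
405 = 3^4 × 5
1710 = 2 × 3^2 × 5 × 19
180 = 2^2 × 3^2 × 5
LCM(2565, 405, 1710, 180) = 2^2 × 3^4 × 5 × 19 = 30780.
Orbits for period 2565: 30780 / 2565 = 12.

12 orbits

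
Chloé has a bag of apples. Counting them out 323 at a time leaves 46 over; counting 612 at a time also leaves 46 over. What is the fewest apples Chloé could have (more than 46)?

11674

N − 46 must be a common multiple of 323 and 612.
323 = 17 × 19
612 = 2^2 × 3^2 × 17
LCM(323, 612) = 2^2 × 3^2 × 17 × 19 = 11628.
Smallest N > 46 is LCM + 46 = 11628 + 46 = 11674.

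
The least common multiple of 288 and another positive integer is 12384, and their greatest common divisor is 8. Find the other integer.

344

gcd × lcm = product of the two integers, so the other integer is (8 × 12384) / 288 = 344.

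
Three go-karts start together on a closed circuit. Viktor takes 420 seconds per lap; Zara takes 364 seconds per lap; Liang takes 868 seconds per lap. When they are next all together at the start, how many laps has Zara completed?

The first common completion time is the LCM of the periods.
420 = 2^2 × 3 × 5 × 7
364 = 2^2 × 7 × 13
868 = 2^2 × 7 × 31
LCM(420, 364, 868) = 2^2 × 3 × 5 × 7 × 13 × 31 = 169260.
Laps for period 364: 169260 / 364 = 465.

465 laps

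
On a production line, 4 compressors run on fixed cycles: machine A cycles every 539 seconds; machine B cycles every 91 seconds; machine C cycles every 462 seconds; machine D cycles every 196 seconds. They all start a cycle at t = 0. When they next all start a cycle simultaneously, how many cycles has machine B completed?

924 cycles

All finish a whole number of cycles simultaneously at t = LCM of the periods.
539 = 7^2 × 11
91 = 7 × 13
462 = 2 × 3 × 7 × 11
196 = 2^2 × 7^2
LCM(539, 91, 462, 196) = 2^2 × 3 × 7^2 × 11 × 13 = 84084.
Cycles for period 91: 84084 / 91 = 924.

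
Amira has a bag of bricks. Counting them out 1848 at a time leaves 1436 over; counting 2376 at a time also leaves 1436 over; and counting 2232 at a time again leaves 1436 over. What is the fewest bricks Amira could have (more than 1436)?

517028

N − 1436 must be a common multiple of 1848, 2376, and 2232.
1848 = 2^3 × 3 × 7 × 11
2376 = 2^3 × 3^3 × 11
2232 = 2^3 × 3^2 × 31
LCM(1848, 2376, 2232) = 2^3 × 3^3 × 7 × 11 × 31 = 515592.
Smallest N > 1436 is LCM + 1436 = 515592 + 1436 = 517028.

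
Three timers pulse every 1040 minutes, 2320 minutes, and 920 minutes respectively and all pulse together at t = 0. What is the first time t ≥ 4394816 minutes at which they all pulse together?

4855760 minutes

Joint pulses occur at multiples of LCM(1040, 2320, 920).
1040 = 2^4 × 5 × 13
2320 = 2^4 × 5 × 29
920 = 2^3 × 5 × 23
LCM(1040, 2320, 920) = 2^4 × 5 × 13 × 23 × 29 = 693680.
Smallest multiple of 693680 that is ≥ 4394816: ⌈4394816/693680⌉ × 693680 = 7 × 693680 = 4855760.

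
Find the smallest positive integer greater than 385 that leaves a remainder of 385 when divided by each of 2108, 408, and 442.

164809

N − 385 must be a common multiple of 2108, 408, and 442.
2108 = 2^2 × 17 × 31
408 = 2^3 × 3 × 17
442 = 2 × 13 × 17
LCM(2108, 408, 442) = 2^3 × 3 × 13 × 17 × 31 = 164424.
Smallest N > 385 is LCM + 385 = 164424 + 385 = 164809.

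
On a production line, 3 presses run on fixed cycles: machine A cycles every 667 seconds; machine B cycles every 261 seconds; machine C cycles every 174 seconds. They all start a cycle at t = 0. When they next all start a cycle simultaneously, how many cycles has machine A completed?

The first common completion time is the LCM of the periods.
667 = 23 × 29
261 = 3^2 × 29
174 = 2 × 3 × 29
LCM(667, 261, 174) = 2 × 3^2 × 23 × 29 = 12006.
Cycles for period 667: 12006 / 667 = 18.

18 cycles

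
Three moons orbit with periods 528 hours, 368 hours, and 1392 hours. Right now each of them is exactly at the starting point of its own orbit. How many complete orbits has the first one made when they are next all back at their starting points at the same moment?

They are all back at their starting positions together after one LCM of the periods.
528 = 2^4 × 3 × 11
368 = 2^4 × 23
1392 = 2^4 × 3 × 29
LCM(528, 368, 1392) = 2^4 × 3 × 11 × 23 × 29 = 352176.
Orbits for period 528: 352176 / 528 = 667.

667 orbits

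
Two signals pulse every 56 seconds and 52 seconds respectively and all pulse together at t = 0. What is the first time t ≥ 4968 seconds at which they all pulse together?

5096 seconds

Joint pulses occur at multiples of LCM(56, 52).
56 = 2^3 × 7
52 = 2^2 × 13
LCM(56, 52) = 2^3 × 7 × 13 = 728.
Smallest multiple of 728 that is ≥ 4968: ⌈4968/728⌉ × 728 = 7 × 728 = 5096.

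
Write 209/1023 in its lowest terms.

19/93

209 = 11 × 19
1023 = 3 × 11 × 31
gcd(209, 1023) = 11.
Divide numerator and denominator by 11: 209/1023 = 19/93.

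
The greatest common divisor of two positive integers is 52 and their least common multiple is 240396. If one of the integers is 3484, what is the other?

For two integers, gcd × lcm = product, so the other is (52 × 240396) / 3484 = 12500592 / 3484 = 3588.

3588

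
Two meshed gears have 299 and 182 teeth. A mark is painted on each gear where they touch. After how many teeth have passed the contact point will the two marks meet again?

4186 teeth

They coincide at every common multiple of the periods; the first is the LCM.
299 = 13 × 23
182 = 2 × 7 × 13
LCM(299, 182) = 2 × 7 × 13 × 23 = 4186.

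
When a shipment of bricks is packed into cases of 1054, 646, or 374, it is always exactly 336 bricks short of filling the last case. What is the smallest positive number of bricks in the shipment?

Being 336 short of a full case of size k means N ≡ −336 (mod k), i.e. N + 336 is a multiple of each size.
1054 = 2 × 17 × 31
646 = 2 × 17 × 19
374 = 2 × 11 × 17
LCM(1054, 646, 374) = 2 × 11 × 17 × 19 × 31 = 220286.
Smallest positive N is 220286 − 336 = 219950.

219950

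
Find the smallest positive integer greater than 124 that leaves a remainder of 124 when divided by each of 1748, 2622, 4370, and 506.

N − 124 must be a common multiple of 1748, 2622, 4370, and 506.
1748 = 2^2 × 19 × 23
2622 = 2 × 3 × 19 × 23
4370 = 2 × 5 × 19 × 23
506 = 2 × 11 × 23
LCM(1748, 2622, 4370, 506) = 2^2 × 3 × 5 × 11 × 19 × 23 = 288420.
Smallest N > 124 is LCM + 124 = 288420 + 124 = 288544.

288544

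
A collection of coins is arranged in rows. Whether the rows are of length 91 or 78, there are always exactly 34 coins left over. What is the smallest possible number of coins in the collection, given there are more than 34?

N − 34 must be a common multiple of 91 and 78.
91 = 7 × 13
78 = 2 × 3 × 13
LCM(91, 78) = 2 × 3 × 7 × 13 = 546.
Smallest N > 34 is LCM + 34 = 546 + 34 = 580.

580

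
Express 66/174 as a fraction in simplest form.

66 = 2 × 3 × 11
174 = 2 × 3 × 29
gcd(66, 174) = 2 × 3 = 6.
Divide numerator and denominator by 6: 66/174 = 11/29.

11/29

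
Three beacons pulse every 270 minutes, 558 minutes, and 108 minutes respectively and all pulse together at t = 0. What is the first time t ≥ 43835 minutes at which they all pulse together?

Joint pulses occur at multiples of LCM(270, 558, 108).
270 = 2 × 3^3 × 5
558 = 2 × 3^2 × 31
108 = 2^2 × 3^3
LCM(270, 558, 108) = 2^2 × 3^3 × 5 × 31 = 16740.
Smallest multiple of 16740 that is ≥ 43835: ⌈43835/16740⌉ × 16740 = 3 × 16740 = 50220.

50220 minutes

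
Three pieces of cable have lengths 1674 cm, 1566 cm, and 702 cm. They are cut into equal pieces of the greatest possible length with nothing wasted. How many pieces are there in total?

Piece length = gcd(1674, 1566, 702).
1674 = 2 × 3^3 × 31
1566 = 2 × 3^3 × 29
702 = 2 × 3^3 × 13
gcd(1674, 1566, 702) = 2 × 3^3 = 54.
Total pieces = 1674/54 + 1566/54 + 702/54 = 31 + 29 + 13 = 73.

73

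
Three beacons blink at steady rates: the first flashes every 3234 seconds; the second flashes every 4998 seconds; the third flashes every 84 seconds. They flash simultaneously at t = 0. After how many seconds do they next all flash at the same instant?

The first simultaneous occurrence is after LCM of the individual periods.
3234 = 2 × 3 × 7^2 × 11
4998 = 2 × 3 × 7^2 × 17
84 = 2^2 × 3 × 7
LCM(3234, 4998, 84) = 2^2 × 3 × 7^2 × 11 × 17 = 109956.

109956 seconds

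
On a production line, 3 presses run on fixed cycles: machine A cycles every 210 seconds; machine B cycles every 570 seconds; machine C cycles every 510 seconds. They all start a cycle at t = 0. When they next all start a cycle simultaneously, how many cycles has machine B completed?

The first common completion time is the LCM of the periods.
210 = 2 × 3 × 5 × 7
570 = 2 × 3 × 5 × 19
510 = 2 × 3 × 5 × 17
LCM(210, 570, 510) = 2 × 3 × 5 × 7 × 17 × 19 = 67830.
Cycles for period 570: 67830 / 570 = 119.

119 cycles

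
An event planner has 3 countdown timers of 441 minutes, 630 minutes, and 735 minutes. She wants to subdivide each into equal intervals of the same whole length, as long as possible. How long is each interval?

21 minutes

The interval must divide each timer length; the longest such is the gcd.
441 = 3^2 × 7^2
630 = 2 × 3^2 × 5 × 7
735 = 3 × 5 × 7^2
gcd(441, 630, 735) = 3 × 7 = 21.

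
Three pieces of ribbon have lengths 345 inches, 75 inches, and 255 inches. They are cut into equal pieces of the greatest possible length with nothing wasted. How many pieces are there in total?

45

Piece length = gcd(345, 75, 255).
345 = 3 × 5 × 23
75 = 3 × 5^2
255 = 3 × 5 × 17
gcd(345, 75, 255) = 3 × 5 = 15.
Total pieces = 345/15 + 75/15 + 255/15 = 23 + 5 + 17 = 45.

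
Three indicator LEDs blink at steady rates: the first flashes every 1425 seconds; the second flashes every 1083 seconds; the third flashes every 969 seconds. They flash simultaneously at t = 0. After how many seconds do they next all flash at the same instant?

The first simultaneous occurrence is after LCM of the individual periods.
1425 = 3 × 5^2 × 19
1083 = 3 × 19^2
969 = 3 × 17 × 19
LCM(1425, 1083, 969) = 3 × 5^2 × 17 × 19^2 = 460275.

460275 seconds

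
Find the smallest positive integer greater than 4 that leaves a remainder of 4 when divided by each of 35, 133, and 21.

N − 4 must be a common multiple of 35, 133, and 21.
35 = 5 × 7
133 = 7 × 19
21 = 3 × 7
LCM(35, 133, 21) = 3 × 5 × 7 × 19 = 1995.
Smallest N > 4 is LCM + 4 = 1995 + 4 = 1999.

1999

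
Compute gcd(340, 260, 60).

20

340 = 2^2 × 5 × 17
260 = 2^2 × 5 × 13
60 = 2^2 × 3 × 5
gcd(340, 260, 60) = 2^2 × 5 = 20.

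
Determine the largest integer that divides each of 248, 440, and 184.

248 = 2^3 × 31
440 = 2^3 × 5 × 11
184 = 2^3 × 23
gcd(248, 440, 184) = 2^3 = 8.

8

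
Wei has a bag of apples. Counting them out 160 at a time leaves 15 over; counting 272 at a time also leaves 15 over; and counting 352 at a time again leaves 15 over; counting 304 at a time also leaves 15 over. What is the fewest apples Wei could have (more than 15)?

568495

N − 15 must be a common multiple of 160, 272, 352, and 304.
160 = 2^5 × 5
272 = 2^4 × 17
352 = 2^5 × 11
304 = 2^4 × 19
LCM(160, 272, 352, 304) = 2^5 × 5 × 11 × 17 × 19 = 568480.
Smallest N > 15 is LCM + 15 = 568480 + 15 = 568495.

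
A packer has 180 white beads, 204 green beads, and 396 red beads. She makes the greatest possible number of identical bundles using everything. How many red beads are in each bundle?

Number of bundles = gcd(180, 204, 396).
180 = 2^2 × 3^2 × 5
204 = 2^2 × 3 × 17
396 = 2^2 × 3^2 × 11
gcd(180, 204, 396) = 2^2 × 3 = 12.
red beads per bundle = 396 / 12 = 33.

33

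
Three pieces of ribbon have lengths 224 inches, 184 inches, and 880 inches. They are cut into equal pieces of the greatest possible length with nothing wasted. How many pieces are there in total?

161

Piece length = gcd(224, 184, 880).
224 = 2^5 × 7
184 = 2^3 × 23
880 = 2^4 × 5 × 11
gcd(224, 184, 880) = 2^3 = 8.
Total pieces = 224/8 + 184/8 + 880/8 = 28 + 23 + 110 = 161.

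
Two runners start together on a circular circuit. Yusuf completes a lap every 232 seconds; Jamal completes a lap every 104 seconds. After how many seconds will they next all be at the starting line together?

The first simultaneous occurrence is after LCM of the individual periods.
232 = 2^3 × 29
104 = 2^3 × 13
LCM(232, 104) = 2^3 × 13 × 29 = 3016.

3016 seconds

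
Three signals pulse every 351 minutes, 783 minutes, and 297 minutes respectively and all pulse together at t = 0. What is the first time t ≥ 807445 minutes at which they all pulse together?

Joint pulses occur at multiples of LCM(351, 783, 297).
351 = 3^3 × 13
783 = 3^3 × 29
297 = 3^3 × 11
LCM(351, 783, 297) = 3^3 × 11 × 13 × 29 = 111969.
Smallest multiple of 111969 that is ≥ 807445: ⌈807445/111969⌉ × 111969 = 8 × 111969 = 895752.

895752 minutes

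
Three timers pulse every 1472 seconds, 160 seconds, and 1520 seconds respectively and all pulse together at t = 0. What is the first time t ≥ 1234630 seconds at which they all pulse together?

Joint pulses occur at multiples of LCM(1472, 160, 1520).
1472 = 2^6 × 23
160 = 2^5 × 5
1520 = 2^4 × 5 × 19
LCM(1472, 160, 1520) = 2^6 × 5 × 19 × 23 = 139840.
Smallest multiple of 139840 that is ≥ 1234630: ⌈1234630/139840⌉ × 139840 = 9 × 139840 = 1258560.

1258560 seconds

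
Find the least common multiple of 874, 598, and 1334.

329498

874 = 2 × 19 × 23
598 = 2 × 13 × 23
1334 = 2 × 23 × 29
LCM(874, 598, 1334) = 2 × 13 × 19 × 23 × 29 = 329498.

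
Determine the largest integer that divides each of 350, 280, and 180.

10

350 = 2 × 5^2 × 7
280 = 2^3 × 5 × 7
180 = 2^2 × 3^2 × 5
gcd(350, 280, 180) = 2 × 5 = 10.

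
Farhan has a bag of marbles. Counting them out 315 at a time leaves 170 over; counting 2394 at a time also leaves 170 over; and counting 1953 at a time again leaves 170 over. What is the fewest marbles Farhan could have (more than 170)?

371240

N − 170 must be a common multiple of 315, 2394, and 1953.
315 = 3^2 × 5 × 7
2394 = 2 × 3^2 × 7 × 19
1953 = 3^2 × 7 × 31
LCM(315, 2394, 1953) = 2 × 3^2 × 5 × 7 × 19 × 31 = 371070.
Smallest N > 170 is LCM + 170 = 371070 + 170 = 371240.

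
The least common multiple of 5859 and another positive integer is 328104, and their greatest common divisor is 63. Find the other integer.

gcd × lcm = product of the two integers, so the other integer is (63 × 328104) / 5859 = 3528.

3528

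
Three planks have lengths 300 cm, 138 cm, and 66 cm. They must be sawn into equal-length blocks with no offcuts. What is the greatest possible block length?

The block length must divide every plank, so the greatest is gcd(300, 138, 66).
300 = 2^2 × 3 × 5^2
138 = 2 × 3 × 23
66 = 2 × 3 × 11
gcd(300, 138, 66) = 2 × 3 = 6.

6 cm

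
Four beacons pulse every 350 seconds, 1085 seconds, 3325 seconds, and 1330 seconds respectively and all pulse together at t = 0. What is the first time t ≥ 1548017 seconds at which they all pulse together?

1649200 seconds

Joint pulses occur at multiples of LCM(350, 1085, 3325, 1330).
350 = 2 × 5^2 × 7
1085 = 5 × 7 × 31
3325 = 5^2 × 7 × 19
1330 = 2 × 5 × 7 × 19
LCM(350, 1085, 3325, 1330) = 2 × 5^2 × 7 × 19 × 31 = 206150.
Smallest multiple of 206150 that is ≥ 1548017: ⌈1548017/206150⌉ × 206150 = 8 × 206150 = 1649200.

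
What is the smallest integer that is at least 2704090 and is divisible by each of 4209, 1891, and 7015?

3261975

The integer must be a common multiple of 4209, 1891, and 7015, so a multiple of their LCM.
4209 = 3 × 23 × 61
1891 = 31 × 61
7015 = 5 × 23 × 61
LCM(4209, 1891, 7015) = 3 × 5 × 23 × 31 × 61 = 652395.
Smallest multiple of 652395 that is ≥ 2704090: ⌈2704090/652395⌉ × 652395 = 5 × 652395 = 3261975.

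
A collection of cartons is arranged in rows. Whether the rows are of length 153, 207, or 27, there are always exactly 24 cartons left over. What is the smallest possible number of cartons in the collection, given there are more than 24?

N − 24 must be a common multiple of 153, 207, and 27.
153 = 3^2 × 17
207 = 3^2 × 23
27 = 3^3
LCM(153, 207, 27) = 3^3 × 17 × 23 = 10557.
Smallest N > 24 is LCM + 24 = 10557 + 24 = 10581.

10581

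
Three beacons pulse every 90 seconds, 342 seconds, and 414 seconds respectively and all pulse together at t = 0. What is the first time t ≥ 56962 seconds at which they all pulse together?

78660 seconds

Joint pulses occur at multiples of LCM(90, 342, 414).
90 = 2 × 3^2 × 5
342 = 2 × 3^2 × 19
414 = 2 × 3^2 × 23
LCM(90, 342, 414) = 2 × 3^2 × 5 × 19 × 23 = 39330.
Smallest multiple of 39330 that is ≥ 56962: ⌈56962/39330⌉ × 39330 = 2 × 39330 = 78660.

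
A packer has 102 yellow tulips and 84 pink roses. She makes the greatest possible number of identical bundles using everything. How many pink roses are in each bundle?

Number of bundles = gcd(102, 84).
102 = 2 × 3 × 17
84 = 2^2 × 3 × 7
gcd(102, 84) = 2 × 3 = 6.
pink roses per bundle = 84 / 6 = 14.

14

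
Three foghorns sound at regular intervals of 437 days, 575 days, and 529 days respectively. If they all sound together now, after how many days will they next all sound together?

251275 days

The first simultaneous occurrence is after LCM of the individual periods.
437 = 19 × 23
575 = 5^2 × 23
529 = 23^2
LCM(437, 575, 529) = 5^2 × 19 × 23^2 = 251275.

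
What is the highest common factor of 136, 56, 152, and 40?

136 = 2^3 × 17
56 = 2^3 × 7
152 = 2^3 × 19
40 = 2^3 × 5
gcd(136, 56, 152, 40) = 2^3 = 8.

8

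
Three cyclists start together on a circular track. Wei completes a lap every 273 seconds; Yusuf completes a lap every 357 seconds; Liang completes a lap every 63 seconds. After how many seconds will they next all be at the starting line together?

13923 seconds

They coincide at every common multiple of the periods; the first is the LCM.
273 = 3 × 7 × 13
357 = 3 × 7 × 17
63 = 3^2 × 7
LCM(273, 357, 63) = 3^2 × 7 × 13 × 17 = 13923.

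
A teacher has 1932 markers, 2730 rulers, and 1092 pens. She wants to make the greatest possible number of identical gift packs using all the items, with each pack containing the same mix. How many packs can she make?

42 packs

The pack count must divide each quantity, so the greatest is gcd(1932, 2730, 1092).
1932 = 2^2 × 3 × 7 × 23
2730 = 2 × 3 × 5 × 7 × 13
1092 = 2^2 × 3 × 7 × 13
gcd(1932, 2730, 1092) = 2 × 3 × 7 = 42.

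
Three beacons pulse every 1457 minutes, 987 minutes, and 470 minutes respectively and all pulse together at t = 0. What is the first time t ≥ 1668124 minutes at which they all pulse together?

1835820 minutes

Joint pulses occur at multiples of LCM(1457, 987, 470).
1457 = 31 × 47
987 = 3 × 7 × 47
470 = 2 × 5 × 47
LCM(1457, 987, 470) = 2 × 3 × 5 × 7 × 31 × 47 = 305970.
Smallest multiple of 305970 that is ≥ 1668124: ⌈1668124/305970⌉ × 305970 = 6 × 305970 = 1835820.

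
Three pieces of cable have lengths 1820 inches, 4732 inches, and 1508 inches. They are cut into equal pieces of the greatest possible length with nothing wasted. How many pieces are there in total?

Piece length = gcd(1820, 4732, 1508).
1820 = 2^2 × 5 × 7 × 13
4732 = 2^2 × 7 × 13^2
1508 = 2^2 × 13 × 29
gcd(1820, 4732, 1508) = 2^2 × 13 = 52.
Total pieces = 1820/52 + 4732/52 + 1508/52 = 35 + 91 + 29 = 155.

155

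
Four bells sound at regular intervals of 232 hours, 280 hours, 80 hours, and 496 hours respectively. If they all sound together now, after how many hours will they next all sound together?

503440 hours

The first simultaneous occurrence is after LCM of the individual periods.
232 = 2^3 × 29
280 = 2^3 × 5 × 7
80 = 2^4 × 5
496 = 2^4 × 31
LCM(232, 280, 80, 496) = 2^4 × 5 × 7 × 29 × 31 = 503440.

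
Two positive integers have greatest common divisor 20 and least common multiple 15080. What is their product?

For any two positive integers, gcd × lcm = product = 20 × 15080 = 301600.

301600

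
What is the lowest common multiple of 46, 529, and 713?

32798

46 = 2 × 23
529 = 23^2
713 = 23 × 31
LCM(46, 529, 713) = 2 × 23^2 × 31 = 32798.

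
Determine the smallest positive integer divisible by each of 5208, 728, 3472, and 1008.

406224

5208 = 2^3 × 3 × 7 × 31
728 = 2^3 × 7 × 13
3472 = 2^4 × 7 × 31
1008 = 2^4 × 3^2 × 7
LCM(5208, 728, 3472, 1008) = 2^4 × 3^2 × 7 × 13 × 31 = 406224.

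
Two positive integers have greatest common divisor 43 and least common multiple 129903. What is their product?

For any two positive integers, gcd × lcm = product = 43 × 129903 = 5585829.

5585829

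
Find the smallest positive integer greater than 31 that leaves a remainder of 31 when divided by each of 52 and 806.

1643

N − 31 must be a common multiple of 52 and 806.
52 = 2^2 × 13
806 = 2 × 13 × 31
LCM(52, 806) = 2^2 × 13 × 31 = 1612.
Smallest N > 31 is LCM + 31 = 1612 + 31 = 1643.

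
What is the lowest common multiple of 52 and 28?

364

52 = 2^2 × 13
28 = 2^2 × 7
LCM(52, 28) = 2^2 × 7 × 13 = 364.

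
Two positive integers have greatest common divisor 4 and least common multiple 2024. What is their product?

For any two positive integers, gcd × lcm = product = 4 × 2024 = 8096.

8096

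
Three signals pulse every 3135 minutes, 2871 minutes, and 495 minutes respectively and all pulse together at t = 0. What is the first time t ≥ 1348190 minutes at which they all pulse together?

1363725 minutes

Joint pulses occur at multiples of LCM(3135, 2871, 495).
3135 = 3 × 5 × 11 × 19
2871 = 3^2 × 11 × 29
495 = 3^2 × 5 × 11
LCM(3135, 2871, 495) = 3^2 × 5 × 11 × 19 × 29 = 272745.
Smallest multiple of 272745 that is ≥ 1348190: ⌈1348190/272745⌉ × 272745 = 5 × 272745 = 1363725.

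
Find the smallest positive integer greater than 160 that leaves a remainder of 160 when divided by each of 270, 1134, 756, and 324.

N − 160 must be a common multiple of 270, 1134, 756, and 324.
270 = 2 × 3^3 × 5
1134 = 2 × 3^4 × 7
756 = 2^2 × 3^3 × 7
324 = 2^2 × 3^4
LCM(270, 1134, 756, 324) = 2^2 × 3^4 × 5 × 7 = 11340.
Smallest N > 160 is LCM + 160 = 11340 + 160 = 11500.

11500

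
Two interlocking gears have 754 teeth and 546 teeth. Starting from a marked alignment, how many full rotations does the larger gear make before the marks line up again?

All finish a whole number of cycles simultaneously at t = LCM of the periods.
754 = 2 × 13 × 29
546 = 2 × 3 × 7 × 13
LCM(754, 546) = 2 × 3 × 7 × 13 × 29 = 15834.
Rotations for period 754: 15834 / 754 = 21.

21 rotations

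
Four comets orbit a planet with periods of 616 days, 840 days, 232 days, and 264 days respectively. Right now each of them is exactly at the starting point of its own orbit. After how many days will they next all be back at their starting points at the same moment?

267960 days

They coincide at every common multiple of the periods; the first is the LCM.
616 = 2^3 × 7 × 11
840 = 2^3 × 3 × 5 × 7
232 = 2^3 × 29
264 = 2^3 × 3 × 11
LCM(616, 840, 232, 264) = 2^3 × 3 × 5 × 7 × 11 × 29 = 267960.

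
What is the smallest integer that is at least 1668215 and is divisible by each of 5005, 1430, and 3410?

1861860

The integer must be a common multiple of 5005, 1430, and 3410, so a multiple of their LCM.
5005 = 5 × 7 × 11 × 13
1430 = 2 × 5 × 11 × 13
3410 = 2 × 5 × 11 × 31
LCM(5005, 1430, 3410) = 2 × 5 × 7 × 11 × 13 × 31 = 310310.
Smallest multiple of 310310 that is ≥ 1668215: ⌈1668215/310310⌉ × 310310 = 6 × 310310 = 1861860.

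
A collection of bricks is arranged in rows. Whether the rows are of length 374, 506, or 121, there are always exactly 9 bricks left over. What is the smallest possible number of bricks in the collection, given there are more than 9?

N − 9 must be a common multiple of 374, 506, and 121.
374 = 2 × 11 × 17
506 = 2 × 11 × 23
121 = 11^2
LCM(374, 506, 121) = 2 × 11^2 × 17 × 23 = 94622.
Smallest N > 9 is LCM + 9 = 94622 + 9 = 94631.

94631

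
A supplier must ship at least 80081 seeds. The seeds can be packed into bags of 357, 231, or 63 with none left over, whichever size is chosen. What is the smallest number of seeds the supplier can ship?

82467

The number of seeds must be a common multiple of 357, 231, and 63, so a multiple of their LCM.
357 = 3 × 7 × 17
231 = 3 × 7 × 11
63 = 3^2 × 7
LCM(357, 231, 63) = 3^2 × 7 × 11 × 17 = 11781.
Smallest multiple of 11781 that is ≥ 80081: ⌈80081/11781⌉ × 11781 = 7 × 11781 = 82467.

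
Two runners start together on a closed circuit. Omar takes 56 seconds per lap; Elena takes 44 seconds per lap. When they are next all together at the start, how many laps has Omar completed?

11 laps

All finish a whole number of cycles simultaneously at t = LCM of the periods.
56 = 2^3 × 7
44 = 2^2 × 11
LCM(56, 44) = 2^3 × 7 × 11 = 616.
Laps for period 56: 616 / 56 = 11.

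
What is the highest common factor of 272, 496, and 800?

272 = 2^4 × 17
496 = 2^4 × 31
800 = 2^5 × 5^2
gcd(272, 496, 800) = 2^4 = 16.

16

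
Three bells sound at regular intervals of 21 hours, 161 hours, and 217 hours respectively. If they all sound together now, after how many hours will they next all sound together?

The first simultaneous occurrence is after LCM of the individual periods.
21 = 3 × 7
161 = 7 × 23
217 = 7 × 31
LCM(21, 161, 217) = 3 × 7 × 23 × 31 = 14973.

14973 hours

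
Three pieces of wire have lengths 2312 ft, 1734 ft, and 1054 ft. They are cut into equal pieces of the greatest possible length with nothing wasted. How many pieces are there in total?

150

Piece length = gcd(2312, 1734, 1054).
2312 = 2^3 × 17^2
1734 = 2 × 3 × 17^2
1054 = 2 × 17 × 31
gcd(2312, 1734, 1054) = 2 × 17 = 34.
Total pieces = 2312/34 + 1734/34 + 1054/34 = 68 + 51 + 31 = 150.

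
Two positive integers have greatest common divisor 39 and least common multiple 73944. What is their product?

2883816

For any two positive integers, gcd × lcm = product = 39 × 73944 = 2883816.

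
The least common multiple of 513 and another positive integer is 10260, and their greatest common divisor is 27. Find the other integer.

540

gcd × lcm = product of the two integers, so the other integer is (27 × 10260) / 513 = 540.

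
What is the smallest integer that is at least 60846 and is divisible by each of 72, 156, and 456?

71136

The integer must be a common multiple of 72, 156, and 456, so a multiple of their LCM.
72 = 2^3 × 3^2
156 = 2^2 × 3 × 13
456 = 2^3 × 3 × 19
LCM(72, 156, 456) = 2^3 × 3^2 × 13 × 19 = 17784.
Smallest multiple of 17784 that is ≥ 60846: ⌈60846/17784⌉ × 17784 = 4 × 17784 = 71136.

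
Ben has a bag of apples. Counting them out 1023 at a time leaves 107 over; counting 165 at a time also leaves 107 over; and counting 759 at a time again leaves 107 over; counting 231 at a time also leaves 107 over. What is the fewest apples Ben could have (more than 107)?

N − 107 must be a common multiple of 1023, 165, 759, and 231.
1023 = 3 × 11 × 31
165 = 3 × 5 × 11
759 = 3 × 11 × 23
231 = 3 × 7 × 11
LCM(1023, 165, 759, 231) = 3 × 5 × 7 × 11 × 23 × 31 = 823515.
Smallest N > 107 is LCM + 107 = 823515 + 107 = 823622.

823622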